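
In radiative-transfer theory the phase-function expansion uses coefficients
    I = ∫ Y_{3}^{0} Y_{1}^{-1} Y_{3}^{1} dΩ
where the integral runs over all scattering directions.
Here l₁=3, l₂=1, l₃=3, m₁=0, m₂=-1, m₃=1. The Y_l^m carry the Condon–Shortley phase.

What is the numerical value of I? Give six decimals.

0.000000

l₁+l₂+l₃=7 is odd: 3j(l;000)=0 ⇒ I=0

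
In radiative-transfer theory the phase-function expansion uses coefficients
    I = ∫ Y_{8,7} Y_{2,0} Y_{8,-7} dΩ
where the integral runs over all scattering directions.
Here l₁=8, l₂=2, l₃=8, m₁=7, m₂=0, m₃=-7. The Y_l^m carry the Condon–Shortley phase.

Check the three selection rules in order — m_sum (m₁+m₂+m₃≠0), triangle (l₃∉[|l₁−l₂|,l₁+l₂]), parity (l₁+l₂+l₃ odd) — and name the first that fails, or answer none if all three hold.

none

m₁+m₂+m₃ = 7 + 0 − 7 = 0  ✓
triangle: |8−2|=6 ≤ l₃=8 ≤ 8+2=10  ✓
parity: l₁+l₂+l₃ = 18 is even  ✓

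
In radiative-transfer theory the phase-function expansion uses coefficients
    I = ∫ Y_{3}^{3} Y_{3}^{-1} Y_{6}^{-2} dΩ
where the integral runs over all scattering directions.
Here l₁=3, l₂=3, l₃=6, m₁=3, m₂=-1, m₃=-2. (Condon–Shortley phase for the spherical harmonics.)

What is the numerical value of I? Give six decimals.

Checks pass: Σm=0; 12 even; l₃=6∈[0,6].
(2·3+1)(2·3+1)(2·6+1) = 637
Δ: 0! 6! 6! / 13! → 1/12012
sum: t=0:+1/1296 = 1/1296
3j²(3 3 6; 0 0 0) = Δ·Π!·Σ² = 100/3003  (sign +1)
sum: t=0:+1/34560 = 1/34560
3j²(3 3 6; 3 -1 -2) = Δ·Π!·Σ² = 1/429  (sign +1)
combine: 4πI² = 637·100/3003·1/429 = 700/14157
take √, sign +1: I = 0.06272757

0.062728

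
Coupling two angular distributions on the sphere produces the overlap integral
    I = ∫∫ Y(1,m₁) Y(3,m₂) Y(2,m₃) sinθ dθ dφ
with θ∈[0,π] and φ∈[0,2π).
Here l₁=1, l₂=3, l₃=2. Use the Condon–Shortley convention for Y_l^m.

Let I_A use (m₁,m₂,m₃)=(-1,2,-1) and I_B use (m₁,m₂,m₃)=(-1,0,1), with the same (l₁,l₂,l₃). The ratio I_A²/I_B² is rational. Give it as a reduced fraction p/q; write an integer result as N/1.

10/3

l's match ⇒ only the (l;m) 3-j factors differ between A and B.
A: triangle coeff Δ(1,3,2) = 1/105; Σ_t [2,2]: t=2:+1/12 = 1/12; (3j)²=2/21 [(1 3 2; -1 2 -1)], sign=-1
B: triangle coeff Δ(1,3,2) = 1/105; Σ_t [2,2]: t=2:+1/12 = 1/12; (3j)²=1/35 [(1 3 2; -1 0 1)], sign=-1
I_A²/I_B² = (2/21)/(1/35) = 10/3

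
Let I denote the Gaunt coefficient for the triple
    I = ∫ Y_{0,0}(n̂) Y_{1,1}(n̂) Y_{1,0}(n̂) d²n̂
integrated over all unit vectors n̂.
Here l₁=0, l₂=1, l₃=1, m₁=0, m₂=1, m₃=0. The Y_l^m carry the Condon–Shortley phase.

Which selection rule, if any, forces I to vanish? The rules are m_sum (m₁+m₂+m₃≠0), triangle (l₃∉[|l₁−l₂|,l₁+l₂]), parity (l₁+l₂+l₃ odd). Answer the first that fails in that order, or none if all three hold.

m₁+m₂+m₃ = 0 + 1 + 0 = 1  ✗
triangle: |0−1|=1 ≤ l₃=1 ≤ 0+1=1
parity: l₁+l₂+l₃ = 2 is even

m_sum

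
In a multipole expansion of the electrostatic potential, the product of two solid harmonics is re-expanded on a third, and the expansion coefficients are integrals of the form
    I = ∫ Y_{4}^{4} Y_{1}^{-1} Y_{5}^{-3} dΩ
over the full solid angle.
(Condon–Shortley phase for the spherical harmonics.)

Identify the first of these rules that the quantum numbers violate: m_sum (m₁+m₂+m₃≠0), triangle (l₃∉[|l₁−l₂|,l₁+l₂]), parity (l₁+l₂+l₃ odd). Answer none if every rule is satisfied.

azimuthal sum: 4 − 1 − 3 = 0  ✓
3 ≤ 5 ≤ 5 (triangle on l)  ✓
L = 4 + 1 + 5 = 10 (even)  ✓

none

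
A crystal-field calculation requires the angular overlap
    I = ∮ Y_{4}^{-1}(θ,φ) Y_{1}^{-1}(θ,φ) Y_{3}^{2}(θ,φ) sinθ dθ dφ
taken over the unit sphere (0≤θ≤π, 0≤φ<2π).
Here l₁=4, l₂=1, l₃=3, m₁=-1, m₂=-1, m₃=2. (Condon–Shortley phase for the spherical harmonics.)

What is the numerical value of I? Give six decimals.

m-sum 0 ✓  L=8 even ✓  3≤3≤5 ✓
Π(2lᵢ+1) = 9×3×7 = 189
triangle coeff Δ(4,1,3) = 1/252
Σ_t [1,1]: t=1:−1/36 = -1/36
(3j)²=4/63 [(4 1 3; 0 0 0)], sign=+1
Σ_t [0,0]: t=0:+1/240 = 1/240
(3j)²=1/84 [(4 1 3; -1 -1 2)], sign=-1
⇒ 4πI² = 1/7
I = (-1)√(1/7/(4π)) = -0.10662181

-0.106622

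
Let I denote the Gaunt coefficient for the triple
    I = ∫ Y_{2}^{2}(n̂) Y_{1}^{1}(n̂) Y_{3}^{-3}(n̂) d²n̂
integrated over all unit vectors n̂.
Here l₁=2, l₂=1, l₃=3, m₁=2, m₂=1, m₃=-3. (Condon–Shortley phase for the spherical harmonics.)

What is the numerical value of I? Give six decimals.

-0.319865

m-sum 0 ✓  L=6 even ✓  1≤3≤3 ✓
Π(2lᵢ+1) = 5×3×7 = 105
triangle coeff Δ(2,1,3) = 1/105
Σ_t [0,0]: t=0:+1/4 = 1/4
(3j)²=3/35 [(2 1 3; 0 0 0)], sign=-1
Σ_t [0,0]: t=0:+1/48 = 1/48
(3j)²=1/7 [(2 1 3; 2 1 -3)], sign=+1
⇒ 4πI² = 9/7
I = (-1)√(9/7/(4π)) = -0.31986543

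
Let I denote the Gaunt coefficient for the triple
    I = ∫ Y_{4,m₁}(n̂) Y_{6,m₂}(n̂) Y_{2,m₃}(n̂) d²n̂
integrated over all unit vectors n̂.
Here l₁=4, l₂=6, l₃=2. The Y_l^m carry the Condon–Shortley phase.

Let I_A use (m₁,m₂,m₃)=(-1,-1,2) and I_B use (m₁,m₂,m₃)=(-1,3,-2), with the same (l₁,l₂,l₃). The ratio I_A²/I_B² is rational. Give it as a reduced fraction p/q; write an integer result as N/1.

5/18

l's match ⇒ only the (l;m) 3-j factors differ between A and B.
A: triangle coeff Δ(4,6,2) = 1/6435; Σ_t [5,5]: t=5:−1/17280 = -1/17280; (3j)²=7/1287 [(4 6 2; -1 -1 2)], sign=-1
B: triangle coeff Δ(4,6,2) = 1/6435; Σ_t [5,5]: t=5:−1/17280 = -1/17280; (3j)²=14/715 [(4 6 2; -1 3 -2)], sign=-1
I_A²/I_B² = (7/1287)/(14/715) = 5/18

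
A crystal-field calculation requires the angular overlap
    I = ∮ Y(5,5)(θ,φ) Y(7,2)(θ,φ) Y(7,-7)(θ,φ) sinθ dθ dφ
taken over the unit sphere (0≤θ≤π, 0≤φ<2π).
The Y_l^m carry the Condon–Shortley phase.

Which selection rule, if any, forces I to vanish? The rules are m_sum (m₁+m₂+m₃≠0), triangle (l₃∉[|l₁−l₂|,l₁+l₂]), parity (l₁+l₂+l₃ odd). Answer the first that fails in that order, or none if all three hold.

parity

Σmᵢ = 0  ✓
l₃∈[|l₁−l₂|,l₁+l₂]=[2,12], have l₃=7  ✓
Σlᵢ = 19 ⇒ odd  ✗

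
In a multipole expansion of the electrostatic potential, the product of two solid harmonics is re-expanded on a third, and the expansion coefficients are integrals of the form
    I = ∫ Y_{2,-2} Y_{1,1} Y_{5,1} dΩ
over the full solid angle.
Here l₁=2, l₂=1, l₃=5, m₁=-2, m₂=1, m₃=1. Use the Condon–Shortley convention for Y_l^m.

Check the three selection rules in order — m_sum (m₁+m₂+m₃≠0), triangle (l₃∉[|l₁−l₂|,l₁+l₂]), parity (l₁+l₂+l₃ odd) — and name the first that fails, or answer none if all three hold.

Σmᵢ = 0  ✓
l₃∈[|l₁−l₂|,l₁+l₂]=[1,3], have l₃=5  ✗
Σlᵢ = 8 ⇒ even

triangle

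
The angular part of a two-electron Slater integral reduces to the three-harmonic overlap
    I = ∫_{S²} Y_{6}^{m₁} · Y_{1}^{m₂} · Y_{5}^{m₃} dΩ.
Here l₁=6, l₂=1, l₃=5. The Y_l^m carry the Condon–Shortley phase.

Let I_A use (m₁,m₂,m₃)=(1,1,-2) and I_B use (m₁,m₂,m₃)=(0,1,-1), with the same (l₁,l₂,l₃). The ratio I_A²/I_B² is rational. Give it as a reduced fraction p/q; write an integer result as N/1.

2/3

Shared (l₁,l₂,l₃)=(6,1,5): N and (l;000)² cancel in I_A²/I_B².
A: Δ = 2!·10!·0!/13! = 1/858; Racah Σ t=2..2: t=2:+1/60480 = 1/60480; ⇒ 3j(6 1 5; 1 1 -2)² = 5/429, sgn -1
B: Δ = 2!·10!·0!/13! = 1/858; Racah Σ t=2..2: t=2:+1/34560 = 1/34560; ⇒ 3j(6 1 5; 0 1 -1)² = 5/286, sgn +1
I_A²/I_B² = (5/429)/(5/286) = 2/3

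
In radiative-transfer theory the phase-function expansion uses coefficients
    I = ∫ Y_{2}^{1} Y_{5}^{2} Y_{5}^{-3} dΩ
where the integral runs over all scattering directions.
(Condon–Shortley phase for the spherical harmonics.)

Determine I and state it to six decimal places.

m-sum 0 ✓  L=12 even ✓  3≤5≤7 ✓
Π(2lᵢ+1) = 5×11×11 = 605
triangle coeff Δ(2,5,5) = 1/38610
Σ_t [0,2]: t=0:+1/2880 t=1:−1/576 t=2:+1/2880 = -1/960
(3j)²=10/429 [(2 5 5; 0 0 0)], sign=+1
Σ_t [0,1]: t=0:+1/10080 t=1:−1/2880 = -1/4032
(3j)²=10/429 [(2 5 5; 1 2 -3)], sign=-1
⇒ 4πI² = 500/1521
I = (-1)√(500/1521/(4π)) = -0.16173926

-0.161739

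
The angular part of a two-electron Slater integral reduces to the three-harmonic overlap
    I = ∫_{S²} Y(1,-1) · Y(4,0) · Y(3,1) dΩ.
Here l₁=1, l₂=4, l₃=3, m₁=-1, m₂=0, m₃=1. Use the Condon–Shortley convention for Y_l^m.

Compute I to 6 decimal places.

Rules hold: Σm=0, L=8 even, 3≤3≤5.
N = 3·9·7 = 189
Δ = 2!·0!·6!/9! = 1/252
Racah Σ t=1..1: t=1:−1/36 = -1/36
⇒ 3j(1 4 3; 0 0 0)² = 4/63, sgn +1
Racah Σ t=2..2: t=2:+1/96 = 1/96
⇒ 3j(1 4 3; -1 0 1)² = 1/42, sgn +1
4πI² = N·(3j₀)²·(3jₘ)² = 2/7
I = +1·√(0.285714/4π) = 0.15078601

0.150786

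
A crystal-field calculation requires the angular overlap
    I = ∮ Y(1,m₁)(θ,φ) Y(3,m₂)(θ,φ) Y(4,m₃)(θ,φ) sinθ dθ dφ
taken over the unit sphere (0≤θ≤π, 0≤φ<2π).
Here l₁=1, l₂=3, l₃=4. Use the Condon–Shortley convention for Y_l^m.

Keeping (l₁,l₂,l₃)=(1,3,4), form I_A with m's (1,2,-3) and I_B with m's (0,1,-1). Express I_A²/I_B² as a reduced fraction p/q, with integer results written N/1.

l's match ⇒ only the (l;m) 3-j factors differ between A and B.
A: triangle coeff Δ(1,3,4) = 1/252; Σ_t [0,0]: t=0:+1/240 = 1/240; (3j)²=1/12 [(1 3 4; 1 2 -3)], sign=-1
B: triangle coeff Δ(1,3,4) = 1/252; Σ_t [0,0]: t=0:+1/48 = 1/48; (3j)²=5/84 [(1 3 4; 0 1 -1)], sign=-1
I_A²/I_B² = (1/12)/(5/84) = 7/5

7/5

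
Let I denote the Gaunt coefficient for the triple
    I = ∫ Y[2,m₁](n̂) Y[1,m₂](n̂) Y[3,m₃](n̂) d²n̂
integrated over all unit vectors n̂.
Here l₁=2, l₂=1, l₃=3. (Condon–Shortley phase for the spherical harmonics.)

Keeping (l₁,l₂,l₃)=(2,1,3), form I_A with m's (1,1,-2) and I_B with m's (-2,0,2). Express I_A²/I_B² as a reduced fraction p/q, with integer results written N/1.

Shared (l₁,l₂,l₃)=(2,1,3): N and (l;000)² cancel in I_A²/I_B².
A: Δ = 0!·4!·2!/7! = 1/105; Racah Σ t=0..0: t=0:+1/12 = 1/12; ⇒ 3j(2 1 3; 1 1 -2)² = 2/21, sgn -1
B: Δ = 0!·4!·2!/7! = 1/105; Racah Σ t=0..0: t=0:+1/24 = 1/24; ⇒ 3j(2 1 3; -2 0 2)² = 1/21, sgn -1
I_A²/I_B² = (2/21)/(1/21) = 2/1

2/1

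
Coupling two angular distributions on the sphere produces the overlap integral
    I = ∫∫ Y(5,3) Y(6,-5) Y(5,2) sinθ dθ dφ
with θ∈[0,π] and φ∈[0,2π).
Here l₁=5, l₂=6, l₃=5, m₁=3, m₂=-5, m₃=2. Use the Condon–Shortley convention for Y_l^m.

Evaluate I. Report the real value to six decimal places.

-0.065948

Checks pass: Σm=0; 16 even; l₃=5∈[1,11].
(2·5+1)(2·6+1)(2·5+1) = 1573
Δ: 6! 4! 6! / 17! → 1/28588560
sum: t=1:−1/345600 t=2:+1/13824 t=3:−1/5184 t=4:+1/13824 t=5:−1/345600 = -7/129600
3j²(5 6 5; 0 0 0) = Δ·Π!·Σ² = 80/7293  (sign +1)
sum: t=0:+1/345600 t=1:−1/518400 = 1/1036800
3j²(5 6 5; 3 -5 2) = Δ·Π!·Σ² = 7/2210  (sign -1)
combine: 4πI² = 1573·80/7293·7/2210 = 616/11271
take √, sign -1: I = -0.06594839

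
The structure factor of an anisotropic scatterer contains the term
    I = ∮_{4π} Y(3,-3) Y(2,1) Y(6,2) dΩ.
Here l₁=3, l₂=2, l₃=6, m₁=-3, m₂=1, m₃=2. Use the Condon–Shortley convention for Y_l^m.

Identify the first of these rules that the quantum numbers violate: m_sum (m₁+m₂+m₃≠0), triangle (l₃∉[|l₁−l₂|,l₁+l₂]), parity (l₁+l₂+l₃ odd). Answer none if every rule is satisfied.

triangle

Σmᵢ = 0  ✓
l₃∈[|l₁−l₂|,l₁+l₂]=[1,5], have l₃=6  ✗
Σlᵢ = 11 ⇒ odd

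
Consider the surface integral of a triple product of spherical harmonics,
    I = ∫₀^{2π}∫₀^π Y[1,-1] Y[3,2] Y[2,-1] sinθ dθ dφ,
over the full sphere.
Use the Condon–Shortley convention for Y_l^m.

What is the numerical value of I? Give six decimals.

0.261169

Checks pass: Σm=0; 6 even; l₃=2∈[2,4].
(2·1+1)(2·3+1)(2·2+1) = 105
Δ: 2! 0! 4! / 7! → 1/105
sum: t=1:−1/4 = -1/4
3j²(1 3 2; 0 0 0) = Δ·Π!·Σ² = 3/35  (sign -1)
sum: t=2:+1/12 = 1/12
3j²(1 3 2; -1 2 -1) = Δ·Π!·Σ² = 2/21  (sign -1)
combine: 4πI² = 105·3/35·2/21 = 6/7
take √, sign +1: I = 0.26116903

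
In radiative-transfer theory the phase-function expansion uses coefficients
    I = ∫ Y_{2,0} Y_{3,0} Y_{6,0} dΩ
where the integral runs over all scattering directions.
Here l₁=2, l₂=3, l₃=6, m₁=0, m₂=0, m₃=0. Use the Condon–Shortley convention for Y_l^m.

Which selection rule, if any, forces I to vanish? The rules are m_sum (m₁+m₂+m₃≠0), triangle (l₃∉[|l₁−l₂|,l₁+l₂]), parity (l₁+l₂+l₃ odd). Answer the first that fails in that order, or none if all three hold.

triangle

azimuthal sum: 0 + 0 + 0 = 0  ✓
1 ≤ 6 ≤ 5 (triangle on l)  ✗
L = 2 + 3 + 6 = 11 (odd)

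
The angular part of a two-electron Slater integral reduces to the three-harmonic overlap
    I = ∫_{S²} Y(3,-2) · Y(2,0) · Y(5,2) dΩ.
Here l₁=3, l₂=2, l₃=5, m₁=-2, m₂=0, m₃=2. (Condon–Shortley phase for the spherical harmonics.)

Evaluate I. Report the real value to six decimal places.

0.190188

Checks pass: Σm=0; 10 even; l₃=5∈[1,5].
(2·3+1)(2·2+1)(2·5+1) = 385
Δ: 0! 6! 4! / 11! → 1/2310
sum: t=0:+1/144 = 1/144
3j²(3 2 5; 0 0 0) = Δ·Π!·Σ² = 10/231  (sign -1)
sum: t=0:+1/480 = 1/480
3j²(3 2 5; -2 0 2) = Δ·Π!·Σ² = 3/110  (sign -1)
combine: 4πI² = 385·10/231·3/110 = 5/11
take √, sign +1: I = 0.19018827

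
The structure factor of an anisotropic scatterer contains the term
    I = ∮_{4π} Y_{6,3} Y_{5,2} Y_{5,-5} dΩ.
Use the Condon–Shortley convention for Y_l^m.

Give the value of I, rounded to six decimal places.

Checks pass: Σm=0; 16 even; l₃=5∈[1,11].
(2·6+1)(2·5+1)(2·5+1) = 1573
Δ: 6! 6! 4! / 17! → 1/28588560
sum: t=1:−1/345600 t=2:+1/13824 t=3:−1/5184 t=4:+1/13824 t=5:−1/345600 = -7/129600
3j²(6 5 5; 0 0 0) = Δ·Π!·Σ² = 80/7293  (sign +1)
sum: t=3:−1/622080 = -1/622080
3j²(6 5 5; 3 2 -5) = Δ·Π!·Σ² = 105/4862  (sign -1)
combine: 4πI² = 1573·80/7293·105/4862 = 1400/3757
take √, sign -1: I = -0.17220212

-0.172202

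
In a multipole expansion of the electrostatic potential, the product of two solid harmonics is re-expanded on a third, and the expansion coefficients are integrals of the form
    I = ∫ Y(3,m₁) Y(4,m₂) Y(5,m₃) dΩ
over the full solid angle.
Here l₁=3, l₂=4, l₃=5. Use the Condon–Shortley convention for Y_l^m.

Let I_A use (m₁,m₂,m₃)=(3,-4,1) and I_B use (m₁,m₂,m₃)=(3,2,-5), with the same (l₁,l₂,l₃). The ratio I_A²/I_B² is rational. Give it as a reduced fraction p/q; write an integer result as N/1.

2/15

Shared (l₁,l₂,l₃)=(3,4,5): N and (l;000)² cancel in I_A²/I_B².
A: Δ = 2!·4!·6!/13! = 1/180180; Racah Σ t=0..0: t=0:+1/34560 = 1/34560; ⇒ 3j(3 4 5; 3 -4 1)² = 1/429, sgn +1
B: Δ = 2!·4!·6!/13! = 1/180180; Racah Σ t=0..0: t=0:+1/34560 = 1/34560; ⇒ 3j(3 4 5; 3 2 -5)² = 5/286, sgn +1
I_A²/I_B² = (1/429)/(5/286) = 2/15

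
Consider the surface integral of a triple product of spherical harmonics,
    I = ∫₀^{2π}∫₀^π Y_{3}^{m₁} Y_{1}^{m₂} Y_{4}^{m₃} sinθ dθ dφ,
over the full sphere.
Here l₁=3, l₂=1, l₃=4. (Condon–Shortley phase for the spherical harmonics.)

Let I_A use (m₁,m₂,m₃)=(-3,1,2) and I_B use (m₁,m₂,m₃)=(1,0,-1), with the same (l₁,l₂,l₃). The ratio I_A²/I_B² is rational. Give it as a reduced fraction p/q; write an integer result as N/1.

1/15

l's match ⇒ only the (l;m) 3-j factors differ between A and B.
A: triangle coeff Δ(3,1,4) = 1/252; Σ_t [0,0]: t=0:+1/1440 = 1/1440; (3j)²=1/252 [(3 1 4; -3 1 2)], sign=+1
B: triangle coeff Δ(3,1,4) = 1/252; Σ_t [0,0]: t=0:+1/48 = 1/48; (3j)²=5/84 [(3 1 4; 1 0 -1)], sign=-1
I_A²/I_B² = (1/252)/(5/84) = 1/15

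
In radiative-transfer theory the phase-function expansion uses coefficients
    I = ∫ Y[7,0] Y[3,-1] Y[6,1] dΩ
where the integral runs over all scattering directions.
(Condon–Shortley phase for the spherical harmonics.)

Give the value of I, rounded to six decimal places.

0.006417

Checks pass: Σm=0; 16 even; l₃=6∈[4,10].
(2·7+1)(2·3+1)(2·6+1) = 1365
Δ: 4! 10! 2! / 17! → 1/2042040
sum: t=1:−1/207360 t=2:+1/57600 t=3:−1/207360 = 1/129600
3j²(7 3 6; 0 0 0) = Δ·Π!·Σ² = 168/12155  (sign +1)
sum: t=0:+1/1451520 t=1:−1/103680 t=2:+1/115200 = -1/3628800
3j²(7 3 6; 0 -1 1) = Δ·Π!·Σ² = 1/36465  (sign +1)
combine: 4πI² = 1365·168/12155·1/36465 = 1176/2272985
take √, sign +1: I = 0.00641653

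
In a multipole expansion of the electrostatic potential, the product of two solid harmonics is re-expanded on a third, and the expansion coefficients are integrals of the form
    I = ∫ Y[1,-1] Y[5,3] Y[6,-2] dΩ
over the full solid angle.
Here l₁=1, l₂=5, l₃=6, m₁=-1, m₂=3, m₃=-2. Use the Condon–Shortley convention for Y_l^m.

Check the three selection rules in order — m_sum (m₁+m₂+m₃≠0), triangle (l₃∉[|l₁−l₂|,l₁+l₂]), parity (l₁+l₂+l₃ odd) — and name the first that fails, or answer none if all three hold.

none

Σmᵢ = 0  ✓
l₃∈[|l₁−l₂|,l₁+l₂]=[4,6], have l₃=6  ✓
Σlᵢ = 12 ⇒ even  ✓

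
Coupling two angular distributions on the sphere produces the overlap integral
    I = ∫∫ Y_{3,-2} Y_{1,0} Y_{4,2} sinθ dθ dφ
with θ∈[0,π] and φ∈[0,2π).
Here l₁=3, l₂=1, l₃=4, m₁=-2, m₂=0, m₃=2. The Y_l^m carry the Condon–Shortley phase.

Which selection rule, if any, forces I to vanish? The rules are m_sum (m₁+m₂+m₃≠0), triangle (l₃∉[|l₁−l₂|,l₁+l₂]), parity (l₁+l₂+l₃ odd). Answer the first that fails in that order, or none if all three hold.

none

m₁+m₂+m₃ = -2 + 0 + 2 = 0  ✓
triangle: |3−1|=2 ≤ l₃=4 ≤ 3+1=4  ✓
parity: l₁+l₂+l₃ = 8 is even  ✓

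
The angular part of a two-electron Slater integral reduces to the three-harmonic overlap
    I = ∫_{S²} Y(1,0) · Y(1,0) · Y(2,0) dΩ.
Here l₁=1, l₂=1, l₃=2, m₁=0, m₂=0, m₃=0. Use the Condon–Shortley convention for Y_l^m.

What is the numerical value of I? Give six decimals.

0.252313

Rules hold: Σm=0, L=4 even, 0≤2≤2.
N = 3·3·5 = 45
Δ = 0!·2!·2!/5! = 1/30
Racah Σ t=0..0: t=0:+1/1 = 1/1
⇒ 3j(1 1 2; 0 0 0)² = 2/15, sgn +1
(m-triple is (0,0,0) — same symbol as above.)
4πI² = N·(3j₀)²·(3jₘ)² = 4/5
I = +1·√(0.8/4π) = 0.25231325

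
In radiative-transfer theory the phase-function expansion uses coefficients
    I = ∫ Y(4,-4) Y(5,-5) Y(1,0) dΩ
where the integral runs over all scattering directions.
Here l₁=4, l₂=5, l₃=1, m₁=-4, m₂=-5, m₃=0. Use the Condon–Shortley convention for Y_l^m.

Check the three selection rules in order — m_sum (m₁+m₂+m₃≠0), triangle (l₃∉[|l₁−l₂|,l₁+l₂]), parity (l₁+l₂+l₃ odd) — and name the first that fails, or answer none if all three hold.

Σmᵢ = -9  ✗
l₃∈[|l₁−l₂|,l₁+l₂]=[1,9], have l₃=1
Σlᵢ = 10 ⇒ even

m_sum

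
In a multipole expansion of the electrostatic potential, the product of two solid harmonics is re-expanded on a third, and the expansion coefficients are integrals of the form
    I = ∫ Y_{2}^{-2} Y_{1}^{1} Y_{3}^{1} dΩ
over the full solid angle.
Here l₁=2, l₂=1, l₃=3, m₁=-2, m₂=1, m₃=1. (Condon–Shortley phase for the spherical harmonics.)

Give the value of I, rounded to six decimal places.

Rules hold: Σm=0, L=6 even, 1≤3≤3.
N = 5·3·7 = 105
Δ = 0!·4!·2!/7! = 1/105
Racah Σ t=0..0: t=0:+1/4 = 1/4
⇒ 3j(2 1 3; 0 0 0)² = 3/35, sgn -1
Racah Σ t=0..0: t=0:+1/48 = 1/48
⇒ 3j(2 1 3; -2 1 1)² = 1/105, sgn +1
4πI² = N·(3j₀)²·(3jₘ)² = 3/35
I = -1·√(0.0857143/4π) = -0.08258890

-0.082589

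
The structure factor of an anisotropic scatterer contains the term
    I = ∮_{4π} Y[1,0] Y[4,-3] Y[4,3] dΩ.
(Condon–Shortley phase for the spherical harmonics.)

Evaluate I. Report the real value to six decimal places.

Σlᵢ=9 odd — θ-integrand is odd under cosθ→−cosθ; I=0

0.000000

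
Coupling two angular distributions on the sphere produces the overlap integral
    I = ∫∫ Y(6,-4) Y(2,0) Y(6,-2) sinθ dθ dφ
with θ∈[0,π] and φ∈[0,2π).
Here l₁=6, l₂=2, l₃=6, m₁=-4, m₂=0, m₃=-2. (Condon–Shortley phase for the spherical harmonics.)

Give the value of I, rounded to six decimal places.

0.000000

-4 + 0 − 2 = -6 ≠ 0: azimuthal integral kills it; I = 0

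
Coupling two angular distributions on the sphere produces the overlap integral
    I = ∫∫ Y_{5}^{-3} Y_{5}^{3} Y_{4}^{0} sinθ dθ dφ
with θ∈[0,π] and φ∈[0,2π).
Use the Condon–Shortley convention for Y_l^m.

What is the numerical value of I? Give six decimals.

m-sum 0 ✓  L=14 even ✓  0≤4≤10 ✓
Π(2lᵢ+1) = 11×11×9 = 1089
triangle coeff Δ(5,5,4) = 1/3153150
Σ_t [1,5]: t=1:−1/69120 t=2:+1/1728 t=3:−1/576 t=4:+1/1728 t=5:−1/69120 = -7/11520
(3j)²=2/143 [(5 5 4; 0 0 0)], sign=-1
Σ_t [4,6]: t=4:+1/27648 t=5:−1/4320 t=6:+1/11520 = -1/9216
(3j)²=2/143 [(5 5 4; -3 3 0)], sign=-1
⇒ 4πI² = 36/169
I = (+1)√(36/169/(4π)) = 0.13019760

0.130198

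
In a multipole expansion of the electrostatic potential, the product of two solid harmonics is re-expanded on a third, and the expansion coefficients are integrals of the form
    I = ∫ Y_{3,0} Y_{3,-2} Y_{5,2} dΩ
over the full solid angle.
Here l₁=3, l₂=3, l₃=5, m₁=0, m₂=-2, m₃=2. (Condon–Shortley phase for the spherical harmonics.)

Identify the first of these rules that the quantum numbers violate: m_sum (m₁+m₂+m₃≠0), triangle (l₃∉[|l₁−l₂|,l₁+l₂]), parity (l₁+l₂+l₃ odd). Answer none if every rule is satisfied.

m₁+m₂+m₃ = 0 − 2 + 2 = 0  ✓
triangle: |3−3|=0 ≤ l₃=5 ≤ 3+3=6  ✓
parity: l₁+l₂+l₃ = 11 is odd  ✗

parity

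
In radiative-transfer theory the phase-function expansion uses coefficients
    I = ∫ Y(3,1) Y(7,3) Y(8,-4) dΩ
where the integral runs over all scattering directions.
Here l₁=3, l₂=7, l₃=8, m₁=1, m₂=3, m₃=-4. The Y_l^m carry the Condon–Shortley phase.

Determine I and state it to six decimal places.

Checks pass: Σm=0; 18 even; l₃=8∈[4,10].
(2·3+1)(2·7+1)(2·8+1) = 1785
Δ: 2! 4! 12! / 19! → 1/5290740
sum: t=0:+1/7257600 t=1:−1/2073600 t=2:+1/7257600 = -1/4838400
3j²(3 7 8; 0 0 0) = Δ·Π!·Σ² = 252/20995  (sign -1)
sum: t=0:+1/58060800 t=1:−1/13063680 t=2:+1/46448640 = -79/2090188800
3j²(3 7 8; 1 3 -4) = Δ·Π!·Σ² = 68651/5290740  (sign -1)
combine: 4πI² = 1785·252/20995·68651/5290740 = 1441671/5185765
take √, sign +1: I = 0.14873793

0.148738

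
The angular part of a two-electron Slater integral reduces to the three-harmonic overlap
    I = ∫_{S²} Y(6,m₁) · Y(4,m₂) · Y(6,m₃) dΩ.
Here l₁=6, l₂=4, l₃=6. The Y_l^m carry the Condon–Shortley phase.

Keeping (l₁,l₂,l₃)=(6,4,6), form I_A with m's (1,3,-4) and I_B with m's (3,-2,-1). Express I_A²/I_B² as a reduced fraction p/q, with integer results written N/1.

l's match ⇒ only the (l;m) 3-j factors differ between A and B.
A: triangle coeff Δ(6,4,6) = 1/15315300; Σ_t [3,4]: t=3:−1/207360 t=4:+1/725760 = -1/290304; (3j)²=125/7293 [(6 4 6; 1 3 -4)], sign=-1
B: triangle coeff Δ(6,4,6) = 1/15315300; Σ_t [0,2]: t=0:+1/69120 t=1:−1/51840 t=2:+1/483840 = -1/362880; (3j)²=16/17017 [(6 4 6; 3 -2 -1)], sign=+1
I_A²/I_B² = (125/7293)/(16/17017) = 875/48

875/48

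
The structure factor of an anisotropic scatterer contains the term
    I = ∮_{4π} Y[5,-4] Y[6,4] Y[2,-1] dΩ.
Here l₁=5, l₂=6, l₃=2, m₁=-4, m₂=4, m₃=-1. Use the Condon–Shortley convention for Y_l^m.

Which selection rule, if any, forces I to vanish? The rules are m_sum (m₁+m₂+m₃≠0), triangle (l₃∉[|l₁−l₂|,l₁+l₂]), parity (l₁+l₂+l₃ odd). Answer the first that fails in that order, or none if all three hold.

m_sum

m₁+m₂+m₃ = -4 + 4 − 1 = -1  ✗
triangle: |5−6|=1 ≤ l₃=2 ≤ 5+6=11
parity: l₁+l₂+l₃ = 13 is odd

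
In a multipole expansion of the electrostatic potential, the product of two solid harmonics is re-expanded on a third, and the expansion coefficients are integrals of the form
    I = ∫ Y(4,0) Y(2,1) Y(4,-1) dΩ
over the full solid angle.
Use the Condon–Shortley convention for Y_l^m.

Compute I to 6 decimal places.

-0.044869

Rules hold: Σm=0, L=10 even, 2≤4≤6.
N = 9·5·9 = 405
Δ = 2!·6!·2!/11! = 1/13860
Racah Σ t=0..2: t=0:+1/192 t=1:−1/36 t=2:+1/192 = -5/288
⇒ 3j(4 2 4; 0 0 0)² = 20/693, sgn -1
Racah Σ t=1..2: t=1:−1/72 t=2:+1/96 = -1/288
⇒ 3j(4 2 4; 0 1 -1)² = 1/462, sgn +1
4πI² = N·(3j₀)²·(3jₘ)² = 150/5929
I = -1·√(0.0252994/4π) = -0.04486937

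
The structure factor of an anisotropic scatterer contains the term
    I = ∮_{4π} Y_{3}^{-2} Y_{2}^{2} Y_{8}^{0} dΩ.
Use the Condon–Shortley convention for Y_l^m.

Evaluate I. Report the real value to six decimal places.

l₃=8 ∉ [1,5] — triangle fails ⇒ I = 0

0.000000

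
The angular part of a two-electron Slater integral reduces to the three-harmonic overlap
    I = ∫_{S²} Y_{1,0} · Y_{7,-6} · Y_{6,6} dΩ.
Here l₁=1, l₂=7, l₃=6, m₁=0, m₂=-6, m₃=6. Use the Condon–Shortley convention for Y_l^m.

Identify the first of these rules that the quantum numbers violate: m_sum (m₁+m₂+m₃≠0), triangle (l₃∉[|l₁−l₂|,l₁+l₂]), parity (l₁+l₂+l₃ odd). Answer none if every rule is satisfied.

none

azimuthal sum: 0 − 6 + 6 = 0  ✓
6 ≤ 6 ≤ 8 (triangle on l)  ✓
L = 1 + 7 + 6 = 14 (even)  ✓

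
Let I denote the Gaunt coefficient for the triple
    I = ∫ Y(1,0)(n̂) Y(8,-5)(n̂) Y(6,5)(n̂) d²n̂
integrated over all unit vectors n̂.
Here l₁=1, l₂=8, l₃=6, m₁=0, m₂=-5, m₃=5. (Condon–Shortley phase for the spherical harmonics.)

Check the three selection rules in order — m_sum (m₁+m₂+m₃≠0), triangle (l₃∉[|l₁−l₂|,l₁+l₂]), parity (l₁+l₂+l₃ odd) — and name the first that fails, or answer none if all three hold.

triangle

Σmᵢ = 0  ✓
l₃∈[|l₁−l₂|,l₁+l₂]=[7,9], have l₃=6  ✗
Σlᵢ = 15 ⇒ odd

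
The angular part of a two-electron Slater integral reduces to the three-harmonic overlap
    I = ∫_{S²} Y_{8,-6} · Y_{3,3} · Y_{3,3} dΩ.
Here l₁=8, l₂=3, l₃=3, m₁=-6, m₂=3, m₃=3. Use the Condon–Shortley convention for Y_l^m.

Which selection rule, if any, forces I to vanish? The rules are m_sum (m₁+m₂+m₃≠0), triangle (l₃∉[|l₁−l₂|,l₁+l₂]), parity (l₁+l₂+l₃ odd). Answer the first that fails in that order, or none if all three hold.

azimuthal sum: -6 + 3 + 3 = 0  ✓
5 ≤ 3 ≤ 11 (triangle on l)  ✗
L = 8 + 3 + 3 = 14 (even)

triangle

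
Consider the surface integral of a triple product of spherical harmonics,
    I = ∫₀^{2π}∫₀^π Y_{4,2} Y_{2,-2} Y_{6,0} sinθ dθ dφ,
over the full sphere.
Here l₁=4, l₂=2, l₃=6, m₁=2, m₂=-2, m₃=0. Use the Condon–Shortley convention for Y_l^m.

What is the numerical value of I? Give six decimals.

m-sum 0 ✓  L=12 even ✓  2≤6≤6 ✓
Π(2lᵢ+1) = 9×5×13 = 585
triangle coeff Δ(4,2,6) = 1/6435
Σ_t [0,0]: t=0:+1/2304 = 1/2304
(3j)²=5/143 [(4 2 6; 0 0 0)], sign=+1
Σ_t [0,0]: t=0:+1/34560 = 1/34560
(3j)²=1/429 [(4 2 6; 2 -2 0)], sign=+1
⇒ 4πI² = 75/1573
I = (+1)√(75/1573/(4π)) = 0.06159725

0.061597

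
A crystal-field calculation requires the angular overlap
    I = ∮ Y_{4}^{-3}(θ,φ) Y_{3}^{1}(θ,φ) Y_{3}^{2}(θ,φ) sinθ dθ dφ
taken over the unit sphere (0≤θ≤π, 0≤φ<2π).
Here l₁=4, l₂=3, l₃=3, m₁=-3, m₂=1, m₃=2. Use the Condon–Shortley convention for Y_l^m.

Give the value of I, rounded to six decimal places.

Rules hold: Σm=0, L=10 even, 1≤3≤7.
N = 9·7·7 = 441
Δ = 4!·4!·2!/11! = 1/34650
Racah Σ t=1..3: t=1:−1/72 t=2:+1/16 t=3:−1/72 = 5/144
⇒ 3j(4 3 3; 0 0 0)² = 2/77, sgn -1
Racah Σ t=3..4: t=3:−1/144 t=4:+1/288 = -1/288
⇒ 3j(4 3 3; -3 1 2)² = 1/99, sgn +1
4πI² = N·(3j₀)²·(3jₘ)² = 14/121
I = -1·√(0.115702/4π) = -0.09595473

-0.095955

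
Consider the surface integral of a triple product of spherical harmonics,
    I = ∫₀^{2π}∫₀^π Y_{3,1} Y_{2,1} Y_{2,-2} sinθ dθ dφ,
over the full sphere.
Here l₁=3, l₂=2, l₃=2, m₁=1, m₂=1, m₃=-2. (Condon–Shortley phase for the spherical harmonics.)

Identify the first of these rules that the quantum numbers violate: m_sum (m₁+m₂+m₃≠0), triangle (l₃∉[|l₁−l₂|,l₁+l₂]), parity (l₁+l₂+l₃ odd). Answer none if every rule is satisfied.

m₁+m₂+m₃ = 1 + 1 − 2 = 0  ✓
triangle: |3−2|=1 ≤ l₃=2 ≤ 3+2=5  ✓
parity: l₁+l₂+l₃ = 7 is odd  ✗

parity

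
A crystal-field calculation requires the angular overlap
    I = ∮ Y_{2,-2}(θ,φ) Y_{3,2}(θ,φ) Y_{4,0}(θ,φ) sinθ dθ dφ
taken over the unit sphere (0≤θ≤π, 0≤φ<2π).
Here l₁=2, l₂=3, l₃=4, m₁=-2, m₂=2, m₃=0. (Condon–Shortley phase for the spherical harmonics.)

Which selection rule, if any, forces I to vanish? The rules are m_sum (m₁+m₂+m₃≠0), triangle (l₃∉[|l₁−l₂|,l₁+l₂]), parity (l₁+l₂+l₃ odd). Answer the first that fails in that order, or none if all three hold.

parity

azimuthal sum: -2 + 2 + 0 = 0  ✓
1 ≤ 4 ≤ 5 (triangle on l)  ✓
L = 2 + 3 + 4 = 9 (odd)  ✗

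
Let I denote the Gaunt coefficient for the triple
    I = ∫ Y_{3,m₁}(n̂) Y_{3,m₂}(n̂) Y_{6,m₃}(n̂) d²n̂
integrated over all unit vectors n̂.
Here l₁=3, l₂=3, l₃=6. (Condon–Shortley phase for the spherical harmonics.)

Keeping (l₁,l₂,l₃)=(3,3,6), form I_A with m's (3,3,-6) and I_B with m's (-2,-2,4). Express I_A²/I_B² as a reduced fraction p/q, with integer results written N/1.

Shared (l₁,l₂,l₃)=(3,3,6): N and (l;000)² cancel in I_A²/I_B².
A: Δ = 0!·6!·6!/13! = 1/12012; Racah Σ t=0..0: t=0:+1/518400 = 1/518400; ⇒ 3j(3 3 6; 3 3 -6)² = 1/13, sgn +1
B: Δ = 0!·6!·6!/13! = 1/12012; Racah Σ t=0..0: t=0:+1/14400 = 1/14400; ⇒ 3j(3 3 6; -2 -2 4)² = 6/143, sgn +1
I_A²/I_B² = (1/13)/(6/143) = 11/6

11/6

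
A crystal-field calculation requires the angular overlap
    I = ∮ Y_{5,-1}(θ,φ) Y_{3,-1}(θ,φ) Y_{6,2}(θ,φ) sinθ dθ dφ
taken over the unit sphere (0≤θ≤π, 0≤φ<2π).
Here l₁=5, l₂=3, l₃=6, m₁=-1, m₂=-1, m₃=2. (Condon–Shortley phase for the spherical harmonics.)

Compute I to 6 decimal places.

0.134828

Checks pass: Σm=0; 14 even; l₃=6∈[2,8].
(2·5+1)(2·3+1)(2·6+1) = 1001
Δ: 2! 8! 4! / 15! → 1/675675
sum: t=0:+1/8640 t=1:−1/2304 t=2:+1/8640 = -7/34560
3j²(5 3 6; 0 0 0) = Δ·Π!·Σ² = 7/429  (sign -1)
sum: t=0:+1/11520 t=1:−1/4320 t=2:+1/27648 = -1/9216
3j²(5 3 6; -1 -1 2) = Δ·Π!·Σ² = 2/143  (sign -1)
combine: 4πI² = 1001·7/429·2/143 = 98/429
take √, sign +1: I = 0.13482780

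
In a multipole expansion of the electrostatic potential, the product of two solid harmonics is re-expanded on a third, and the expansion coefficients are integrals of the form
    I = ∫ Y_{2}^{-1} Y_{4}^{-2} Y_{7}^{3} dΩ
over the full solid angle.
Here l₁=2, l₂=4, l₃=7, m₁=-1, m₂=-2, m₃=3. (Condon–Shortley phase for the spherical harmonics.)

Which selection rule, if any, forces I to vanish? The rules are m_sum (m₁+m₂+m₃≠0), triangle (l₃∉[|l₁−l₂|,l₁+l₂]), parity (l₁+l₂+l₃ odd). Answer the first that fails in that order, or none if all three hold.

triangle

azimuthal sum: -1 − 2 + 3 = 0  ✓
2 ≤ 7 ≤ 6 (triangle on l)  ✗
L = 2 + 4 + 7 = 13 (odd)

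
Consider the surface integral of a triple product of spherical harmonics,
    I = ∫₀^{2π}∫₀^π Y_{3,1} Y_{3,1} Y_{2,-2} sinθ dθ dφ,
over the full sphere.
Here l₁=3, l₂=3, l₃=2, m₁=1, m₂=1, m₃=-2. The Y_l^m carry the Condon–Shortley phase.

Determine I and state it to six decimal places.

Checks pass: Σm=0; 8 even; l₃=2∈[0,6].
(2·3+1)(2·3+1)(2·2+1) = 245
Δ: 4! 2! 2! / 9! → 1/3780
sum: t=1:−1/24 t=2:+1/4 t=3:−1/24 = 1/6
3j²(3 3 2; 0 0 0) = Δ·Π!·Σ² = 4/105  (sign +1)
sum: t=2:+1/16 = 1/16
3j²(3 3 2; 1 1 -2) = Δ·Π!·Σ² = 2/35  (sign +1)
combine: 4πI² = 245·4/105·2/35 = 8/15
take √, sign +1: I = 0.20601291

0.206013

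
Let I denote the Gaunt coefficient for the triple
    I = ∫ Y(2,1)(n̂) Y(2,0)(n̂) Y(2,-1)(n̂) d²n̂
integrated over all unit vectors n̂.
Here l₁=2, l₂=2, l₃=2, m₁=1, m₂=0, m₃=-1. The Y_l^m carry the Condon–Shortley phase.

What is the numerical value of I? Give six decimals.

Rules hold: Σm=0, L=6 even, 0≤2≤4.
N = 5·5·5 = 125
Δ = 2!·2!·2!/7! = 1/630
Racah Σ t=0..2: t=0:+1/8 t=1:−1/1 t=2:+1/8 = -3/4
⇒ 3j(2 2 2; 0 0 0)² = 2/35, sgn -1
Racah Σ t=0..1: t=0:+1/4 t=1:−1/2 = -1/4
⇒ 3j(2 2 2; 1 0 -1)² = 1/70, sgn +1
4πI² = N·(3j₀)²·(3jₘ)² = 5/49
I = -1·√(0.102041/4π) = -0.09011188

-0.090112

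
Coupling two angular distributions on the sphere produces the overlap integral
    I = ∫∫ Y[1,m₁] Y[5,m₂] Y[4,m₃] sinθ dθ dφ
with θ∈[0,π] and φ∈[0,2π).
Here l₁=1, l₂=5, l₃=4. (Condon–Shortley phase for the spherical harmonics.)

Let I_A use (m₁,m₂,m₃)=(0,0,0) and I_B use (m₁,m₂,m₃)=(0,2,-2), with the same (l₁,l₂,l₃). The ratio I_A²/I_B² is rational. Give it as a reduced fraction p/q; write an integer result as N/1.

25/21

l's match ⇒ only the (l;m) 3-j factors differ between A and B.
A: triangle coeff Δ(1,5,4) = 1/495; Σ_t [1,1]: t=1:−1/576 = -1/576; (3j)²=5/99 [(1 5 4; 0 0 0)], sign=-1
B: triangle coeff Δ(1,5,4) = 1/495; Σ_t [1,1]: t=1:−1/1440 = -1/1440; (3j)²=7/165 [(1 5 4; 0 2 -2)], sign=-1
I_A²/I_B² = (5/99)/(7/165) = 25/21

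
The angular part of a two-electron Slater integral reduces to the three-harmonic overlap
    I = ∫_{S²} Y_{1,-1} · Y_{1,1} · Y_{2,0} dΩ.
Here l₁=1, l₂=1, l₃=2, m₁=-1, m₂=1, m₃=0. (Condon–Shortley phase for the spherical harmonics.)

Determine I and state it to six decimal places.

0.126157

m-sum 0 ✓  L=4 even ✓  0≤2≤2 ✓
Π(2lᵢ+1) = 3×3×5 = 45
triangle coeff Δ(1,1,2) = 1/30
Σ_t [0,0]: t=0:+1/1 = 1/1
(3j)²=2/15 [(1 1 2; 0 0 0)], sign=+1
Σ_t [0,0]: t=0:+1/4 = 1/4
(3j)²=1/30 [(1 1 2; -1 1 0)], sign=+1
⇒ 4πI² = 1/5
I = (+1)√(1/5/(4π)) = 0.12615663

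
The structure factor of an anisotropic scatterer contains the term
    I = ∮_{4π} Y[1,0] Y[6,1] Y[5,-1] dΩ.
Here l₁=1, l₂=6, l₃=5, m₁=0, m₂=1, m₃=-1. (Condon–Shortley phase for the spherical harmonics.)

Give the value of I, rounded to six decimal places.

Rules hold: Σm=0, L=12 even, 5≤5≤7.
N = 3·13·11 = 429
Δ = 2!·0!·10!/13! = 1/858
Racah Σ t=1..1: t=1:−1/14400 = -1/14400
⇒ 3j(1 6 5; 0 0 0)² = 6/143, sgn +1
Racah Σ t=1..1: t=1:−1/17280 = -1/17280
⇒ 3j(1 6 5; 0 1 -1)² = 35/858, sgn -1
4πI² = N·(3j₀)²·(3jₘ)² = 105/143
I = -1·√(0.734266/4π) = -0.24172507

-0.241725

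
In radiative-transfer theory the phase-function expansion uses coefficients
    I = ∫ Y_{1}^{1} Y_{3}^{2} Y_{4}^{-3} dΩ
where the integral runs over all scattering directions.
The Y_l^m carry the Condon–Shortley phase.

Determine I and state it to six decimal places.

-0.282095

Rules hold: Σm=0, L=8 even, 2≤4≤4.
N = 3·7·9 = 189
Δ = 0!·2!·6!/9! = 1/252
Racah Σ t=0..0: t=0:+1/36 = 1/36
⇒ 3j(1 3 4; 0 0 0)² = 4/63, sgn +1
Racah Σ t=0..0: t=0:+1/240 = 1/240
⇒ 3j(1 3 4; 1 2 -3)² = 1/12, sgn -1
4πI² = N·(3j₀)²·(3jₘ)² = 1/1
I = -1·√(1/4π) = -0.28209479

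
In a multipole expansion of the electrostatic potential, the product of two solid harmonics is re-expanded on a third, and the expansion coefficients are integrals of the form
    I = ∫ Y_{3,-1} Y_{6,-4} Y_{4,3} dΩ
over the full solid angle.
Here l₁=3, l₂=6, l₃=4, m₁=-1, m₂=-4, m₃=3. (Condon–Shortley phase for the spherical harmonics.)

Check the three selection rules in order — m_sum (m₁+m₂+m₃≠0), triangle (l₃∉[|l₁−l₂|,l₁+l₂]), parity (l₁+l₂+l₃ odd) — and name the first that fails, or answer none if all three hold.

m_sum

m₁+m₂+m₃ = -1 − 4 + 3 = -2  ✗
triangle: |3−6|=3 ≤ l₃=4 ≤ 3+6=9
parity: l₁+l₂+l₃ = 13 is odd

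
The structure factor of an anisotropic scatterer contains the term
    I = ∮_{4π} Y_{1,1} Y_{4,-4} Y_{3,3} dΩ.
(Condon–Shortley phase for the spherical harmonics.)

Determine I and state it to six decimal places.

0.325735

Rules hold: Σm=0, L=8 even, 3≤3≤5.
N = 3·9·7 = 189
Δ = 2!·0!·6!/9! = 1/252
Racah Σ t=1..1: t=1:−1/36 = -1/36
⇒ 3j(1 4 3; 0 0 0)² = 4/63, sgn +1
Racah Σ t=0..0: t=0:+1/1440 = 1/1440
⇒ 3j(1 4 3; 1 -4 3)² = 1/9, sgn +1
4πI² = N·(3j₀)²·(3jₘ)² = 4/3
I = +1·√(1.33333/4π) = 0.32573501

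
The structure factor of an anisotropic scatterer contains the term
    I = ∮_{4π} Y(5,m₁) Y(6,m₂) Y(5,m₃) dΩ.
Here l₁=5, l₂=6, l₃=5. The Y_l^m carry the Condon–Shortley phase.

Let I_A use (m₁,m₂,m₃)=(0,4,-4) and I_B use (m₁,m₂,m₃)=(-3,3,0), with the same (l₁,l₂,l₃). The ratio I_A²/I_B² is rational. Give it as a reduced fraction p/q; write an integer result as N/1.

48/125

Same 5,6,5: normalisation and zero-m 3j drop out of the ratio.
A: Δ: 6! 4! 6! / 17! → 1/28588560; sum: t=4:+1/207360 t=5:−1/345600 = 1/518400; 3j²(5 6 5; 0 4 -4) = Δ·Π!·Σ² = 12/2431  (sign -1)
B: Δ: 6! 4! 6! / 17! → 1/28588560; sum: t=4:+1/138240 t=5:−1/34560 t=6:+1/103680 = -1/82944; 3j²(5 6 5; -3 3 0) = Δ·Π!·Σ² = 125/9724  (sign +1)
I_A²/I_B² = (12/2431)/(125/9724) = 48/125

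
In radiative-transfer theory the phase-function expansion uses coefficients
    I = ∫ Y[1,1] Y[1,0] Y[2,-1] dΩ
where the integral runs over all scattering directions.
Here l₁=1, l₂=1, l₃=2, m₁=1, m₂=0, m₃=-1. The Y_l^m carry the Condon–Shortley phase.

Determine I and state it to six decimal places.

-0.218510

m-sum 0 ✓  L=4 even ✓  0≤2≤2 ✓
Π(2lᵢ+1) = 3×3×5 = 45
triangle coeff Δ(1,1,2) = 1/30
Σ_t [0,0]: t=0:+1/1 = 1/1
(3j)²=2/15 [(1 1 2; 0 0 0)], sign=+1
Σ_t [0,0]: t=0:+1/2 = 1/2
(3j)²=1/10 [(1 1 2; 1 0 -1)], sign=-1
⇒ 4πI² = 3/5
I = (-1)√(3/5/(4π)) = -0.21850969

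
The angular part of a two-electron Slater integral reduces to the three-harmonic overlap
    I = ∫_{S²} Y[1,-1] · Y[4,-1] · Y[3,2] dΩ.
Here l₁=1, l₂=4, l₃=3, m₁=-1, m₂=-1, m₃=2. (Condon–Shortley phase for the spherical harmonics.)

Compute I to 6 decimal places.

Checks pass: Σm=0; 8 even; l₃=3∈[3,5].
(2·1+1)(2·4+1)(2·3+1) = 189
Δ: 2! 0! 6! / 9! → 1/252
sum: t=1:−1/36 = -1/36
3j²(1 4 3; 0 0 0) = Δ·Π!·Σ² = 4/63  (sign +1)
sum: t=2:+1/240 = 1/240
3j²(1 4 3; -1 -1 2) = Δ·Π!·Σ² = 1/84  (sign -1)
combine: 4πI² = 189·4/63·1/84 = 1/7
take √, sign -1: I = -0.10662181

-0.106622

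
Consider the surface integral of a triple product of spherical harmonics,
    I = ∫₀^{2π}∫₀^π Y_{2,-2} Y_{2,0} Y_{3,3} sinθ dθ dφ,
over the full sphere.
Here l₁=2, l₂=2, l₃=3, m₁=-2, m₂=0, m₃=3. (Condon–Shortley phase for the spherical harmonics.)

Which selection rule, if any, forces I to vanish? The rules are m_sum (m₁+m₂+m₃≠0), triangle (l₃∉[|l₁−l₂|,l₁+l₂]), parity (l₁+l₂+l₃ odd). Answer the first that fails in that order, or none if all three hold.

Σmᵢ = 1  ✗
l₃∈[|l₁−l₂|,l₁+l₂]=[0,4], have l₃=3
Σlᵢ = 7 ⇒ odd

m_sum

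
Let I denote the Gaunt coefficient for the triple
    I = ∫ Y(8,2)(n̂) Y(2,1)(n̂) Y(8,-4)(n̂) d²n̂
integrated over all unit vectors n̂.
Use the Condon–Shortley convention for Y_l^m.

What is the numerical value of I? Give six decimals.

0.000000

2 + 1 − 4 = -1 ≠ 0: azimuthal integral kills it; I = 0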